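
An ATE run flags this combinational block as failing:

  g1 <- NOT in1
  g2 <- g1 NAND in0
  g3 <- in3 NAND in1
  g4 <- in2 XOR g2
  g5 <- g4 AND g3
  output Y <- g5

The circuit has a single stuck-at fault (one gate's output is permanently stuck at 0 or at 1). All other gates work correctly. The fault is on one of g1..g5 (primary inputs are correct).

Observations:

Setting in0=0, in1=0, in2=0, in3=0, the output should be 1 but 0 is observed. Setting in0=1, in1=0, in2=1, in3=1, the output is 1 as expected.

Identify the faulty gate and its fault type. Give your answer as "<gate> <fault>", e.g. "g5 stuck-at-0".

g2 stuck-at-0

Fault-free values for test 1 (in0=0, in1=0, in2=0, in3=0): g1=1, g2=1, g3=1, g4=1, g5=1, giving Y=1. Observed 0.
Test 1: faults giving observed 0 are {g2 stuck-at-0, g3 stuck-at-0, g4 stuck-at-0, g5 stuck-at-0}.
Test 2 (in0=1, in1=0, in2=1, in3=1): fault-free g1=1, g2=0, g3=1, g4=1, g5=1 → 1; observed 1. Eliminates g3 stuck-at-0, g4 stuck-at-0, g5 stuck-at-0.
Only g2 stuck-at-0 is consistent with every test.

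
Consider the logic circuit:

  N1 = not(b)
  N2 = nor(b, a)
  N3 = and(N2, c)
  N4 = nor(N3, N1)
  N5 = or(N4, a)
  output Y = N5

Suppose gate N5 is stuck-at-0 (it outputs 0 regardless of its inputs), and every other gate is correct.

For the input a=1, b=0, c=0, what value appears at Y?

0

Propagate with N5 forced: N1=1, N2=0, N3=0, N4=0, N5=0 [stuck-at-0].
So Y = 0. (Without the fault it would be 1.)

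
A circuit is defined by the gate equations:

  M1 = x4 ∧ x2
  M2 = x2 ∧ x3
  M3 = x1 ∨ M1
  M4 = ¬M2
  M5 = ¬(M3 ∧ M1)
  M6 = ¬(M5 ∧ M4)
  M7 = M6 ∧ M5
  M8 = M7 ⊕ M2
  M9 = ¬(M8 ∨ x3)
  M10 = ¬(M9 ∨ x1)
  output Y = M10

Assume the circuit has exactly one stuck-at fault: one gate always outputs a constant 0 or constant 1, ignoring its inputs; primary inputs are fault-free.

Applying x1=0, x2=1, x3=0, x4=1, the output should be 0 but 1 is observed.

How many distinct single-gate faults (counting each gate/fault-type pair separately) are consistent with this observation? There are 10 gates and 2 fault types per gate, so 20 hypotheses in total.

5

Fault-free: M1=1, M2=0, M3=1, M4=1, M5=0, M6=1, M7=0, M8=0, M9=1, M10=0 → 0. Observed 1.
  M1: none of the 2 fault types match ✗
  M2: stuck-at-1 ✓; others ✗
  M3: none of the 2 fault types match ✗
  M4: none of the 2 fault types match ✗
  M5: none of the 2 fault types match ✗
  M6: none of the 2 fault types match ✗
  M7: stuck-at-1 ✓; others ✗
  M8: stuck-at-1 ✓; others ✗
  M9: stuck-at-0 ✓; others ✗
  M10: stuck-at-1 ✓; others ✗
Consistent faults: {M2 stuck-at-1, M7 stuck-at-1, M8 stuck-at-1, M9 stuck-at-0, M10 stuck-at-1} — 5 in all.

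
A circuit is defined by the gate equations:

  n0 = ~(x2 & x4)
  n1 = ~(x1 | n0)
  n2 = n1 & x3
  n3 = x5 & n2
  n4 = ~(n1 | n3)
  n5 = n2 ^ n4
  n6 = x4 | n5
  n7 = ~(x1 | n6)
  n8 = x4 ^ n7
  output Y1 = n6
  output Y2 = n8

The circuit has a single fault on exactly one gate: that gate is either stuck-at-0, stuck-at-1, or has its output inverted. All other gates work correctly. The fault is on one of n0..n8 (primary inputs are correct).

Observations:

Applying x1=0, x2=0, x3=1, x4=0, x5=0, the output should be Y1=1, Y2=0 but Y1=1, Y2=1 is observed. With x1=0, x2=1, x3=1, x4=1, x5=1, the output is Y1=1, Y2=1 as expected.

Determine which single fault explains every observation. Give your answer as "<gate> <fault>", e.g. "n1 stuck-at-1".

n8 stuck-at-1

Fault-free values for test 1 (x1=0, x2=0, x3=1, x4=0, x5=0): n0=1, n1=0, n2=0, n3=0, n4=1, n5=1, n6=1, n7=0, n8=0, giving Y1=1, Y2=0. Observed Y1=1, Y2=1.
Test 1: faults giving observed Y1=1, Y2=1 are {n7 stuck-at-1, n7 inverted output, n8 stuck-at-1, n8 inverted output}.
Test 2 (x1=0, x2=1, x3=1, x4=1, x5=1): fault-free n0=0, n1=1, n2=1, n3=1, n4=0, n5=1, n6=1, n7=0, n8=1 → Y1=1, Y2=1; observed Y1=1, Y2=1. Eliminates n7 stuck-at-1, n7 inverted output, n8 inverted output.
Only n8 stuck-at-1 is consistent with every test.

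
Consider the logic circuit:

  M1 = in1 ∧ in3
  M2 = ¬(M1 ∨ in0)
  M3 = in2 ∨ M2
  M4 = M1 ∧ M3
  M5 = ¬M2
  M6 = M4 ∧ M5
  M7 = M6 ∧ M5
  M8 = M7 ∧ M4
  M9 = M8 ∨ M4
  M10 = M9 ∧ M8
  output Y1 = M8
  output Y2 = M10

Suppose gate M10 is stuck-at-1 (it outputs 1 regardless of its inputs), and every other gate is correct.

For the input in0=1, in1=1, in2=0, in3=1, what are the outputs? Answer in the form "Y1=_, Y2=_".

Y1=0, Y2=1

Propagate with M10 forced: M1=1, M2=0, M3=0, M4=0, M5=1, M6=0, M7=0, M8=0, M9=0, M10=1 [stuck-at-1].
So the outputs are Y1=0, Y2=1. (Without the fault they would be Y1=0, Y2=0.)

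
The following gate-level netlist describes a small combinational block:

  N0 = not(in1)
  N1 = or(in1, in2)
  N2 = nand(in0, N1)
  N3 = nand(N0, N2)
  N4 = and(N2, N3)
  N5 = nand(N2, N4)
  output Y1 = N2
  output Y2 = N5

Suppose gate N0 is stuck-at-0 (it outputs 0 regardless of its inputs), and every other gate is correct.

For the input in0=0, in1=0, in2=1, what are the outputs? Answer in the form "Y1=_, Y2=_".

Y1=1, Y2=0

Propagate with N0 forced: N0=0 [stuck-at-0], N1=1, N2=1, N3=1, N4=1, N5=0.
So the outputs are Y1=1, Y2=0. (Without the fault they would be Y1=1, Y2=1.)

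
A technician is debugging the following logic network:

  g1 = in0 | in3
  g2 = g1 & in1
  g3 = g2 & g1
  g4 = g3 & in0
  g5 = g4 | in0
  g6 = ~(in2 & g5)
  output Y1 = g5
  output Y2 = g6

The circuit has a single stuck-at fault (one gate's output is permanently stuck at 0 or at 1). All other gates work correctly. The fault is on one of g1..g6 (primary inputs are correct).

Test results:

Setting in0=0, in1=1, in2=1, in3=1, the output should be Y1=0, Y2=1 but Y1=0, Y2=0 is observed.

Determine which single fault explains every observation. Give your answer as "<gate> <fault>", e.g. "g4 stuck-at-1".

g6 stuck-at-0

Fault-free values for test 1 (in0=0, in1=1, in2=1, in3=1): g1=1, g2=1, g3=1, g4=0, g5=0, g6=1, giving Y1=0, Y2=1. Observed Y1=0, Y2=0.
Test 1: faults giving observed Y1=0, Y2=0 are {g6 stuck-at-0}.
Only g6 stuck-at-0 is consistent with every test.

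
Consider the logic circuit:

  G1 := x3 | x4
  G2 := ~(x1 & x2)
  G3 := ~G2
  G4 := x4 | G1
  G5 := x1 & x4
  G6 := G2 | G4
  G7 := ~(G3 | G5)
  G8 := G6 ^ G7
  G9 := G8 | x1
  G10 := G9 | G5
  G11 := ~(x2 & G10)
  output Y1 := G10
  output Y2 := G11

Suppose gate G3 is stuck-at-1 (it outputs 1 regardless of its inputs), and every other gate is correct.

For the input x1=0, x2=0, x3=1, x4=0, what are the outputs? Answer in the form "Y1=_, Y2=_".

Y1=1, Y2=1

Propagate with G3 forced: G1=1, G2=1, G3=1 [stuck-at-1], G4=1, G5=0, G6=1, G7=0, G8=1, G9=1, G10=1, G11=1.
So the outputs are Y1=1, Y2=1. (Without the fault they would be Y1=0, Y2=1.)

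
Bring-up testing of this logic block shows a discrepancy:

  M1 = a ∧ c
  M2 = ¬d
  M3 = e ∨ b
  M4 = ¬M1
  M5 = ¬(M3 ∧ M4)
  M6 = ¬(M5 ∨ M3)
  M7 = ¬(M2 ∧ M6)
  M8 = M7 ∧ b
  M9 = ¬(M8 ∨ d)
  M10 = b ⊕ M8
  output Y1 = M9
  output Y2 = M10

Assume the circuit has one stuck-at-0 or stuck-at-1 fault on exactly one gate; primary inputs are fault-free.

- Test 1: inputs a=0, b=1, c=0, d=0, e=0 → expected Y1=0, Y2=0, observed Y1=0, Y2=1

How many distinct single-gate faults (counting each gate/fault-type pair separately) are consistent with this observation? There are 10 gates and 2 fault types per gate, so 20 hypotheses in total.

1

Fault-free: M1=0, M2=1, M3=1, M4=1, M5=0, M6=0, M7=1, M8=1, M9=0, M10=0 → Y1=0, Y2=0. Observed Y1=0, Y2=1.
  M1: none of the 2 fault types match ✗
  M2: none of the 2 fault types match ✗
  M3: none of the 2 fault types match ✗
  M4: none of the 2 fault types match ✗
  M5: none of the 2 fault types match ✗
  M6: none of the 2 fault types match ✗
  M7: none of the 2 fault types match ✗
  M8: none of the 2 fault types match ✗
  M9: none of the 2 fault types match ✗
  M10: stuck-at-1 ✓; others ✗
Consistent faults: {M10 stuck-at-1} — 1 in all.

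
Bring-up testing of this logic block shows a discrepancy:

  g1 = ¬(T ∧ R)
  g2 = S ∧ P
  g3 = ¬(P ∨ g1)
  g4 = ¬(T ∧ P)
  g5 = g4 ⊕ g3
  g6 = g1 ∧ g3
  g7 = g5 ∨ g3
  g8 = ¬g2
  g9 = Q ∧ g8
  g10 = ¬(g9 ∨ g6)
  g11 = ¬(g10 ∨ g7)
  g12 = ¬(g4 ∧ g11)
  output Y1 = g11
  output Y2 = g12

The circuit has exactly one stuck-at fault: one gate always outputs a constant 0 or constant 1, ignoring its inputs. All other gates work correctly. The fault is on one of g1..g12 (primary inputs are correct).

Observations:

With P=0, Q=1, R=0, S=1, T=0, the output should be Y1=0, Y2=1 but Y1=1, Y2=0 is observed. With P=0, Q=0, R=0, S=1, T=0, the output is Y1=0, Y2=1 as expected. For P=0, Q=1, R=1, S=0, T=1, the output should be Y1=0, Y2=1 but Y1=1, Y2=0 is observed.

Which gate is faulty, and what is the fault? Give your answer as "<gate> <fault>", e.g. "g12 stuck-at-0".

Fault-free values for test 1 (P=0, Q=1, R=0, S=1, T=0): g1=1, g2=0, g3=0, g4=1, g5=1, g6=0, g7=1, g8=1, g9=1, g10=0, g11=0, g12=1, giving Y1=0, Y2=1. Observed Y1=1, Y2=0.
Test 1: faults giving observed Y1=1, Y2=0 are {g5 stuck-at-0, g7 stuck-at-0, g11 stuck-at-1}.
Test 2 (P=0, Q=0, R=0, S=1, T=0): fault-free g1=1, g2=0, g3=0, g4=1, g5=1, g6=0, g7=1, g8=1, g9=0, g10=1, g11=0, g12=1 → Y1=0, Y2=1; observed Y1=0, Y2=1. Eliminates g11 stuck-at-1.
Test 3 (P=0, Q=1, R=1, S=0, T=1): fault-free g1=0, g2=0, g3=1, g4=1, g5=0, g6=0, g7=1, g8=1, g9=1, g10=0, g11=0, g12=1 → Y1=0, Y2=1; observed Y1=1, Y2=0. Eliminates g5 stuck-at-0.
Only g7 stuck-at-0 is consistent with every test.

g7 stuck-at-0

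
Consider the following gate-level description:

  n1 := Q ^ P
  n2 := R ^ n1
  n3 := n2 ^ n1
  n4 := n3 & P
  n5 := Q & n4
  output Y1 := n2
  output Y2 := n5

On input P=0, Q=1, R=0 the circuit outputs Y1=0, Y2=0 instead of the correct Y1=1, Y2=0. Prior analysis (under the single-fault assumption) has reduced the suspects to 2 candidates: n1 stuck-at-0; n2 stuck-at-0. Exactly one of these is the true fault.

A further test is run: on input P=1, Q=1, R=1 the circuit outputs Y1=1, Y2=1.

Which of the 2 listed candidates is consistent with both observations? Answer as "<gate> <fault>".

n1 stuck-at-0

Evaluate each candidate on input P=1, Q=1, R=1:
  n1 stuck-at-0: n1=0 [stuck-at-0], n2=1, n3=1, n4=1, n5=1 → Y1=1, Y2=1 — matches
  n2 stuck-at-0: n1=0, n2=0 [stuck-at-0], n3=0, n4=0, n5=0 → Y1=0, Y2=0 — eliminated
Only n1 stuck-at-0 reproduces the observed Y1=1, Y2=1.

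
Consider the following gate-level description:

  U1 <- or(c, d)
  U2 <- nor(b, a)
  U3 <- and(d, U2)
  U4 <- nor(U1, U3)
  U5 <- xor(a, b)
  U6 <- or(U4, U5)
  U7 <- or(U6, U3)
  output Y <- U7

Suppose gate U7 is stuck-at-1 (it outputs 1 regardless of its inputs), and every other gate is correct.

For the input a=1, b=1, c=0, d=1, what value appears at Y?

Propagate with U7 forced: U1=1, U2=0, U3=0, U4=0, U5=0, U6=0, U7=1 [stuck-at-1].
So Y = 1. (Without the fault it would be 0.)

1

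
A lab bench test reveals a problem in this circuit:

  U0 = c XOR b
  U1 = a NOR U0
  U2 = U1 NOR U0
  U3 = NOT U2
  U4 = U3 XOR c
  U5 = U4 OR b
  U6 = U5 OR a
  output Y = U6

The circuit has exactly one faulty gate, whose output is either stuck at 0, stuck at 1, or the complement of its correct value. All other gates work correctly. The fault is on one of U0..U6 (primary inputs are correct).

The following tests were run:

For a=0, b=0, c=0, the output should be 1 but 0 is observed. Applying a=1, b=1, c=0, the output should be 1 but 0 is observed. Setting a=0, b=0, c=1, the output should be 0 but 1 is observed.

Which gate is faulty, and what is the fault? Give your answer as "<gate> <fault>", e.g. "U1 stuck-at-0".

U6 inverted output

Fault-free values for test 1 (a=0, b=0, c=0): U0=0, U1=1, U2=0, U3=1, U4=1, U5=1, U6=1, giving Y=1. Observed 0.
Test 1: faults giving observed 0 are {U1 stuck-at-0, U1 inverted output, U2 stuck-at-1, U2 inverted output, U3 stuck-at-0, U3 inverted output, U4 stuck-at-0, U4 inverted output, U5 stuck-at-0, U5 inverted output, U6 stuck-at-0, U6 inverted output}.
Test 2 (a=1, b=1, c=0): fault-free U0=1, U1=0, U2=0, U3=1, U4=1, U5=1, U6=1 → 1; observed 0. Eliminates U1 stuck-at-0, U1 inverted output, U2 stuck-at-1, U2 inverted output, U3 stuck-at-0, U3 inverted output, U4 stuck-at-0, U4 inverted output, U5 stuck-at-0, U5 inverted output.
Test 3 (a=0, b=0, c=1): fault-free U0=1, U1=0, U2=0, U3=1, U4=0, U5=0, U6=0 → 0; observed 1. Eliminates U6 stuck-at-0.
Only U6 inverted output is consistent with every test.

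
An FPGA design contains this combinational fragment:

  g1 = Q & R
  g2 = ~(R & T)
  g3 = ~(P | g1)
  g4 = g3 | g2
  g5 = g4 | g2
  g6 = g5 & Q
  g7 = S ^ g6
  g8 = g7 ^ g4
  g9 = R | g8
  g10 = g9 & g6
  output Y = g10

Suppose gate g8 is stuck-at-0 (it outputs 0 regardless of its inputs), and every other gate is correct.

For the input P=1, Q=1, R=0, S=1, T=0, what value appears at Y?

Propagate with g8 forced: g1=0, g2=1, g3=0, g4=1, g5=1, g6=1, g7=0, g8=0 [stuck-at-0], g9=0, g10=0.
So Y = 0. (Without the fault it would be 1.)

0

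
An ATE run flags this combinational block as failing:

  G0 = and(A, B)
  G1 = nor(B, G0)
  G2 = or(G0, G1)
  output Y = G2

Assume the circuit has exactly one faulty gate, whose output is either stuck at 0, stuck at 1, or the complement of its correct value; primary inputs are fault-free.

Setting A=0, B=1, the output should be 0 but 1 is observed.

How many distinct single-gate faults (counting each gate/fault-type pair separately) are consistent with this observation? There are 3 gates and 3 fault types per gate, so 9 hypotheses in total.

6

Fault-free: G0=0, G1=0, G2=0 → 0. Observed 1.
  G0 stuck-at-0: output 0 ✗
  G0 stuck-at-1: output 1 ✓
  G0 inverted output: output 1 ✓
  G1 stuck-at-0: output 0 ✗
  G1 stuck-at-1: output 1 ✓
  G1 inverted output: output 1 ✓
  G2 stuck-at-0: output 0 ✗
  G2 stuck-at-1: output 1 ✓
  G2 inverted output: output 1 ✓
Consistent faults: {G0 stuck-at-1, G0 inverted output, G1 stuck-at-1, G1 inverted output, G2 stuck-at-1, G2 inverted output} — 6 in all.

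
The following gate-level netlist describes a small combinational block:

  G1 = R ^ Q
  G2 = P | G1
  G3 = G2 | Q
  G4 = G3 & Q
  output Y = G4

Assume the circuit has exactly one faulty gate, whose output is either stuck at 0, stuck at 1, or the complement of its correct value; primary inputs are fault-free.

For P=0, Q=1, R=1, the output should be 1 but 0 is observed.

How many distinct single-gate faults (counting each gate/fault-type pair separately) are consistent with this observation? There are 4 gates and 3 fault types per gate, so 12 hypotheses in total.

4

Fault-free: G1=0, G2=0, G3=1, G4=1 → 1. Observed 0.
  G1 stuck-at-0: output 1 ✗
  G1 stuck-at-1: output 1 ✗
  G1 inverted output: output 1 ✗
  G2 stuck-at-0: output 1 ✗
  G2 stuck-at-1: output 1 ✗
  G2 inverted output: output 1 ✗
  G3 stuck-at-0: output 0 ✓
  G3 stuck-at-1: output 1 ✗
  G3 inverted output: output 0 ✓
  G4 stuck-at-0: output 0 ✓
  G4 stuck-at-1: output 1 ✗
  G4 inverted output: output 0 ✓
Consistent faults: {G3 stuck-at-0, G3 inverted output, G4 stuck-at-0, G4 inverted output} — 4 in all.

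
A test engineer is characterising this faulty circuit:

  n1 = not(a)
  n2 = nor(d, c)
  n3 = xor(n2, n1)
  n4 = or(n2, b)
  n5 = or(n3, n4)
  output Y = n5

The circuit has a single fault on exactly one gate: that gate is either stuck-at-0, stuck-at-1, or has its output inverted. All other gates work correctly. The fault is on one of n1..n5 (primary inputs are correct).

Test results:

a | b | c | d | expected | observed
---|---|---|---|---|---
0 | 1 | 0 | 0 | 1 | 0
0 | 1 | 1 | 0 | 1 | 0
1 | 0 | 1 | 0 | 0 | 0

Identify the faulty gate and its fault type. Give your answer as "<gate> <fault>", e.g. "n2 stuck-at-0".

Fault-free values for test 1 (a=0, b=1, c=0, d=0): n1=1, n2=1, n3=0, n4=1, n5=1, giving Y=1. Observed 0.
Test 1: faults giving observed 0 are {n4 stuck-at-0, n4 inverted output, n5 stuck-at-0, n5 inverted output}.
Test 2 (a=0, b=1, c=1, d=0): fault-free n1=1, n2=0, n3=1, n4=1, n5=1 → 1; observed 0. Eliminates n4 stuck-at-0, n4 inverted output.
Test 3 (a=1, b=0, c=1, d=0): fault-free n1=0, n2=0, n3=0, n4=0, n5=0 → 0; observed 0. Eliminates n5 inverted output.
Only n5 stuck-at-0 is consistent with every test.

n5 stuck-at-0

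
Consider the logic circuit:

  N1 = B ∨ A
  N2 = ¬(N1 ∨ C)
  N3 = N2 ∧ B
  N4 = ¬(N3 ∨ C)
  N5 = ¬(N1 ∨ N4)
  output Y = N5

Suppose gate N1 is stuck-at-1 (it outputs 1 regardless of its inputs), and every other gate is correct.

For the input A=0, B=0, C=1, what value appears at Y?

Propagate with N1 forced: N1=1 [stuck-at-1], N2=0, N3=0, N4=0, N5=0.
So Y = 0. (Without the fault it would be 1.)

0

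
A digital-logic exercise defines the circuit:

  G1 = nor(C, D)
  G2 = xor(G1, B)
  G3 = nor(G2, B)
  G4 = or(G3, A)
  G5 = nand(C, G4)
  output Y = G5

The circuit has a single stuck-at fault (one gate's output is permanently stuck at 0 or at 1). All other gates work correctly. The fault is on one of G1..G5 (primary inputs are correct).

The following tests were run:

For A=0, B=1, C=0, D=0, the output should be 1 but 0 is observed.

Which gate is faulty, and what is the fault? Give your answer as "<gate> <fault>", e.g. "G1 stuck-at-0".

Fault-free values for test 1 (A=0, B=1, C=0, D=0): G1=1, G2=0, G3=0, G4=0, G5=1, giving Y=1. Observed 0.
Test 1: faults giving observed 0 are {G5 stuck-at-0}.
Only G5 stuck-at-0 is consistent with every test.

G5 stuck-at-0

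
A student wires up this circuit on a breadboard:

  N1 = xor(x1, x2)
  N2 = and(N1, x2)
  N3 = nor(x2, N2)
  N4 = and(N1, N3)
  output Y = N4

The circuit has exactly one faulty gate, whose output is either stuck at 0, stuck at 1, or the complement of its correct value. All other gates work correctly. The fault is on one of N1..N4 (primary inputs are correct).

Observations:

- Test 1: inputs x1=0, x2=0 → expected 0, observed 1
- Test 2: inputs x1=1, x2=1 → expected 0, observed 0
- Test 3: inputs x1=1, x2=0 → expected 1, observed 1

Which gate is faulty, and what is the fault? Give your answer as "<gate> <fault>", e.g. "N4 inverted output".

N1 stuck-at-1

Fault-free values for test 1 (x1=0, x2=0): N1=0, N2=0, N3=1, N4=0, giving Y=0. Observed 1.
Test 1: faults giving observed 1 are {N1 stuck-at-1, N1 inverted output, N4 stuck-at-1, N4 inverted output}.
Test 2 (x1=1, x2=1): fault-free N1=0, N2=0, N3=0, N4=0 → 0; observed 0. Eliminates N4 stuck-at-1, N4 inverted output.
Test 3 (x1=1, x2=0): fault-free N1=1, N2=0, N3=1, N4=1 → 1; observed 1. Eliminates N1 inverted output.
Only N1 stuck-at-1 is consistent with every test.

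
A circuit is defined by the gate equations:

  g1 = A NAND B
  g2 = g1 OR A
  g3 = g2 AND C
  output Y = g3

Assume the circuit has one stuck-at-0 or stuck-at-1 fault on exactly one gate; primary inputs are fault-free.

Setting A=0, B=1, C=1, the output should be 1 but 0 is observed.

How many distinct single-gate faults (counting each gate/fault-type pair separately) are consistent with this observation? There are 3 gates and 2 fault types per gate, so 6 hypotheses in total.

Fault-free: g1=1, g2=1, g3=1 → 1. Observed 0.
  g1 stuck-at-0: output 0 ✓
  g1 stuck-at-1: output 1 ✗
  g2 stuck-at-0: output 0 ✓
  g2 stuck-at-1: output 1 ✗
  g3 stuck-at-0: output 0 ✓
  g3 stuck-at-1: output 1 ✗
Consistent faults: {g1 stuck-at-0, g2 stuck-at-0, g3 stuck-at-0} — 3 in all.

3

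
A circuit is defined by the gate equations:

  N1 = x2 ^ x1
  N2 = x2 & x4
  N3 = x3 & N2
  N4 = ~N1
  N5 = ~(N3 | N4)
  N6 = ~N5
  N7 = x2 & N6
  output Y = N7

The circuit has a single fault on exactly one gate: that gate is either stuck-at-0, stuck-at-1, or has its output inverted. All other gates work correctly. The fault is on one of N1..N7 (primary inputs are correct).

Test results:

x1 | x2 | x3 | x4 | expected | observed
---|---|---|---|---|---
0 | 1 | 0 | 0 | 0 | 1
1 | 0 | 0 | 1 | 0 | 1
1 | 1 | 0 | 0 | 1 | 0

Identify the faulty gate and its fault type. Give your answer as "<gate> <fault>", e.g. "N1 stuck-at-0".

Fault-free values for test 1 (x1=0, x2=1, x3=0, x4=0): N1=1, N2=0, N3=0, N4=0, N5=1, N6=0, N7=0, giving Y=0. Observed 1.
Test 1: faults giving observed 1 are {N1 stuck-at-0, N1 inverted output, N3 stuck-at-1, N3 inverted output, N4 stuck-at-1, N4 inverted output, N5 stuck-at-0, N5 inverted output, N6 stuck-at-1, N6 inverted output, N7 stuck-at-1, N7 inverted output}.
Test 2 (x1=1, x2=0, x3=0, x4=1): fault-free N1=1, N2=0, N3=0, N4=0, N5=1, N6=0, N7=0 → 0; observed 1. Eliminates N1 stuck-at-0, N1 inverted output, N3 stuck-at-1, N3 inverted output, N4 stuck-at-1, N4 inverted output, N5 stuck-at-0, N5 inverted output, N6 stuck-at-1, N6 inverted output.
Test 3 (x1=1, x2=1, x3=0, x4=0): fault-free N1=0, N2=0, N3=0, N4=1, N5=0, N6=1, N7=1 → 1; observed 0. Eliminates N7 stuck-at-1.
Only N7 inverted output is consistent with every test.

N7 inverted output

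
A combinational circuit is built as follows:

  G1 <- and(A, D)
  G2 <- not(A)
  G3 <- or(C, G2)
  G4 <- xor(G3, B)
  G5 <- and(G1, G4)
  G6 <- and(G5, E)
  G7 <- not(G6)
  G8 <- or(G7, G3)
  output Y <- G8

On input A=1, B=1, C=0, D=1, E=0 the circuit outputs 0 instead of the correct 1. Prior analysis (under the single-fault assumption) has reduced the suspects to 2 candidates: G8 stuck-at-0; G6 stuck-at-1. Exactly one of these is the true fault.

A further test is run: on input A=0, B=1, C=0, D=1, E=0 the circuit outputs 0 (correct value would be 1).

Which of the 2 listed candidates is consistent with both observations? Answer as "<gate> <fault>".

Evaluate each candidate on input A=0, B=1, C=0, D=1, E=0:
  G8 stuck-at-0: G1=0, G2=1, G3=1, G4=0, G5=0, G6=0, G7=1, G8=0 [stuck-at-0] → 0 — matches
  G6 stuck-at-1: G1=0, G2=1, G3=1, G4=0, G5=0, G6=1 [stuck-at-1], G7=0, G8=1 → 1 — eliminated
Only G8 stuck-at-0 reproduces the observed 0.

G8 stuck-at-0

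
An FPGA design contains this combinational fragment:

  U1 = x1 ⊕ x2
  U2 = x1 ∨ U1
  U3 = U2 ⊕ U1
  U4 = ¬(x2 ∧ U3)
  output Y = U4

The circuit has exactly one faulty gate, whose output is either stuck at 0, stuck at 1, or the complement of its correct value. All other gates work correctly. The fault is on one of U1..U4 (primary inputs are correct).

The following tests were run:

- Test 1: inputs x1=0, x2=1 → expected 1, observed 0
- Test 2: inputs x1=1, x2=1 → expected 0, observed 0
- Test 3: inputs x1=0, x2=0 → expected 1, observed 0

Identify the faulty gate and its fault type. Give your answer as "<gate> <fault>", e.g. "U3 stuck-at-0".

Fault-free values for test 1 (x1=0, x2=1): U1=1, U2=1, U3=0, U4=1, giving Y=1. Observed 0.
Test 1: faults giving observed 0 are {U2 stuck-at-0, U2 inverted output, U3 stuck-at-1, U3 inverted output, U4 stuck-at-0, U4 inverted output}.
Test 2 (x1=1, x2=1): fault-free U1=0, U2=1, U3=1, U4=0 → 0; observed 0. Eliminates U2 stuck-at-0, U2 inverted output, U3 inverted output, U4 inverted output.
Test 3 (x1=0, x2=0): fault-free U1=0, U2=0, U3=0, U4=1 → 1; observed 0. Eliminates U3 stuck-at-1.
Only U4 stuck-at-0 is consistent with every test.

U4 stuck-at-0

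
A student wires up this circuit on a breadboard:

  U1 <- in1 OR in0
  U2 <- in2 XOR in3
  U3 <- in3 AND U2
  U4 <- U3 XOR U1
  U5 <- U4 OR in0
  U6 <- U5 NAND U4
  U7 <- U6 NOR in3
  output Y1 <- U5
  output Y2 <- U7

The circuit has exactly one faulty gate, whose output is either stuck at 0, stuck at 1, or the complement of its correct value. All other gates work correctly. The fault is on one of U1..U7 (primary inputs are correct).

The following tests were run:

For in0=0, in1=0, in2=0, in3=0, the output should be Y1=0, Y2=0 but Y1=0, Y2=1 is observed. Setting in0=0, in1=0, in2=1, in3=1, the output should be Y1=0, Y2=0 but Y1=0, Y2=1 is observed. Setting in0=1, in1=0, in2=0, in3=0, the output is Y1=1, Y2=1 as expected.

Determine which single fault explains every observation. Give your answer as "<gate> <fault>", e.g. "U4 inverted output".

Fault-free values for test 1 (in0=0, in1=0, in2=0, in3=0): U1=0, U2=0, U3=0, U4=0, U5=0, U6=1, U7=0, giving Y1=0, Y2=0. Observed Y1=0, Y2=1.
Test 1: faults giving observed Y1=0, Y2=1 are {U6 stuck-at-0, U6 inverted output, U7 stuck-at-1, U7 inverted output}.
Test 2 (in0=0, in1=0, in2=1, in3=1): fault-free U1=0, U2=0, U3=0, U4=0, U5=0, U6=1, U7=0 → Y1=0, Y2=0; observed Y1=0, Y2=1. Eliminates U6 stuck-at-0, U6 inverted output.
Test 3 (in0=1, in1=0, in2=0, in3=0): fault-free U1=1, U2=0, U3=0, U4=1, U5=1, U6=0, U7=1 → Y1=1, Y2=1; observed Y1=1, Y2=1. Eliminates U7 inverted output.
Only U7 stuck-at-1 is consistent with every test.

U7 stuck-at-1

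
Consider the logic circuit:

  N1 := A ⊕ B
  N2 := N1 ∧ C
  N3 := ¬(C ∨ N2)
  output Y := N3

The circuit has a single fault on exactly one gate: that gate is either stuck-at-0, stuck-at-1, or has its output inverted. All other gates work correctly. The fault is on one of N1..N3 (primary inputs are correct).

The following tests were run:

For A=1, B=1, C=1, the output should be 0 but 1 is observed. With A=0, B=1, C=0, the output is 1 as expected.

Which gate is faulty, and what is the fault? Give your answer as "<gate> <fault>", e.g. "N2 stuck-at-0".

N3 stuck-at-1

Fault-free values for test 1 (A=1, B=1, C=1): N1=0, N2=0, N3=0, giving Y=0. Observed 1.
Test 1: faults giving observed 1 are {N3 stuck-at-1, N3 inverted output}.
Test 2 (A=0, B=1, C=0): fault-free N1=1, N2=0, N3=1 → 1; observed 1. Eliminates N3 inverted output.
Only N3 stuck-at-1 is consistent with every test.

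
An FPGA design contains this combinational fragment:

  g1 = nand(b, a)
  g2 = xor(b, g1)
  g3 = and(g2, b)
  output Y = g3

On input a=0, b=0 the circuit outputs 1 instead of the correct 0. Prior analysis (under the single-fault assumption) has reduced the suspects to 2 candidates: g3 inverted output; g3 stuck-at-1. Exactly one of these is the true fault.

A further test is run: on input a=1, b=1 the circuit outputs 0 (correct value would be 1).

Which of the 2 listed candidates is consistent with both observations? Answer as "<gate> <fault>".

g3 inverted output

Evaluate each candidate on input a=1, b=1:
  g3 inverted output: g1=0, g2=1, g3=0 [inverted output] → 0 — matches
  g3 stuck-at-1: g1=0, g2=1, g3=1 [stuck-at-1] → 1 — eliminated
Only g3 inverted output reproduces the observed 0.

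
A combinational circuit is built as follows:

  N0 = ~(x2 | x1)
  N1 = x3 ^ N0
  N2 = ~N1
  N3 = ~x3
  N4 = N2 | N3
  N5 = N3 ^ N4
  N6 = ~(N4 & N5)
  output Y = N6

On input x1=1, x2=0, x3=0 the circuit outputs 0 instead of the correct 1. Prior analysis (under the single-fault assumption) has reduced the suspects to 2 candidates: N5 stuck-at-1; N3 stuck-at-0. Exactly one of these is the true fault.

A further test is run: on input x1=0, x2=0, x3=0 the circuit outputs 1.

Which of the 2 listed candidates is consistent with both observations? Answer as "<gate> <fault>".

Evaluate each candidate on input x1=0, x2=0, x3=0:
  N5 stuck-at-1: N0=1, N1=1, N2=0, N3=1, N4=1, N5=1 [stuck-at-1], N6=0 → 0 — eliminated
  N3 stuck-at-0: N0=1, N1=1, N2=0, N3=0 [stuck-at-0], N4=0, N5=0, N6=1 → 1 — matches
Only N3 stuck-at-0 reproduces the observed 1.

N3 stuck-at-0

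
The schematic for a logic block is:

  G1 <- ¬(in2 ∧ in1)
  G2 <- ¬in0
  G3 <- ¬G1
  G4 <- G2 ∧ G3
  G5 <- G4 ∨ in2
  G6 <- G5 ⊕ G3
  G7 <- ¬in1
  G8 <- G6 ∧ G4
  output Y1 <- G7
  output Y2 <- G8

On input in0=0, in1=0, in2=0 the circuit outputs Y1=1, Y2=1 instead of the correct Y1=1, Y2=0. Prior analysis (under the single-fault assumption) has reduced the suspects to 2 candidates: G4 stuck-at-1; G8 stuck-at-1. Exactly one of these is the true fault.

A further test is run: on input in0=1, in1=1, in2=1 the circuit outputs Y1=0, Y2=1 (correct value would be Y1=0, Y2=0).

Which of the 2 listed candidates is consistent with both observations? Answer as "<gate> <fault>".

G8 stuck-at-1

Evaluate each candidate on input in0=1, in1=1, in2=1:
  G4 stuck-at-1: G1=0, G2=0, G3=1, G4=1 [stuck-at-1], G5=1, G6=0, G7=0, G8=0 → Y1=0, Y2=0 — eliminated
  G8 stuck-at-1: G1=0, G2=0, G3=1, G4=0, G5=1, G6=0, G7=0, G8=1 [stuck-at-1] → Y1=0, Y2=1 — matches
Only G8 stuck-at-1 reproduces the observed Y1=0, Y2=1.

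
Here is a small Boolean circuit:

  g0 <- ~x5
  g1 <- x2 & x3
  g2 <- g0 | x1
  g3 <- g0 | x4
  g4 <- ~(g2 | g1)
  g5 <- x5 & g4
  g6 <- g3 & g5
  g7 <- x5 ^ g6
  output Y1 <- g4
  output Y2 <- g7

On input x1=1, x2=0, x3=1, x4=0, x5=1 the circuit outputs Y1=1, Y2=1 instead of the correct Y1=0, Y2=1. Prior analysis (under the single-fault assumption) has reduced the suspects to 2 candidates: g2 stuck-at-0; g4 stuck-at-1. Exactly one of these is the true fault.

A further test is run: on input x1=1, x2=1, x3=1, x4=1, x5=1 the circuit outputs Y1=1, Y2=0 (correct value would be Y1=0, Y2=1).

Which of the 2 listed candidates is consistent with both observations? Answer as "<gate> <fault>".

Evaluate each candidate on input x1=1, x2=1, x3=1, x4=1, x5=1:
  g2 stuck-at-0: g0=0, g1=1, g2=0 [stuck-at-0], g3=1, g4=0, g5=0, g6=0, g7=1 → Y1=0, Y2=1 — eliminated
  g4 stuck-at-1: g0=0, g1=1, g2=1, g3=1, g4=1 [stuck-at-1], g5=1, g6=1, g7=0 → Y1=1, Y2=0 — matches
Only g4 stuck-at-1 reproduces the observed Y1=1, Y2=0.

g4 stuck-at-1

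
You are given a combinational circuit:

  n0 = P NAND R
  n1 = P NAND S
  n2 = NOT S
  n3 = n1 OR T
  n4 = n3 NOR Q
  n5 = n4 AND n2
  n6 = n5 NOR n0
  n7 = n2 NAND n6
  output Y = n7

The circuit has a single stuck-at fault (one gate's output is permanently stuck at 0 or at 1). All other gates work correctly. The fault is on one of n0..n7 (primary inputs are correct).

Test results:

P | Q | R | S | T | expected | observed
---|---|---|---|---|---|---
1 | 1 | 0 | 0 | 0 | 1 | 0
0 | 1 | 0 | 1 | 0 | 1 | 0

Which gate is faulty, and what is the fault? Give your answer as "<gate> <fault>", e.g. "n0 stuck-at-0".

Fault-free values for test 1 (P=1, Q=1, R=0, S=0, T=0): n0=1, n1=1, n2=1, n3=1, n4=0, n5=0, n6=0, n7=1, giving Y=1. Observed 0.
Test 1: faults giving observed 0 are {n0 stuck-at-0, n6 stuck-at-1, n7 stuck-at-0}.
Test 2 (P=0, Q=1, R=0, S=1, T=0): fault-free n0=1, n1=1, n2=0, n3=1, n4=0, n5=0, n6=0, n7=1 → 1; observed 0. Eliminates n0 stuck-at-0, n6 stuck-at-1.
Only n7 stuck-at-0 is consistent with every test.

n7 stuck-at-0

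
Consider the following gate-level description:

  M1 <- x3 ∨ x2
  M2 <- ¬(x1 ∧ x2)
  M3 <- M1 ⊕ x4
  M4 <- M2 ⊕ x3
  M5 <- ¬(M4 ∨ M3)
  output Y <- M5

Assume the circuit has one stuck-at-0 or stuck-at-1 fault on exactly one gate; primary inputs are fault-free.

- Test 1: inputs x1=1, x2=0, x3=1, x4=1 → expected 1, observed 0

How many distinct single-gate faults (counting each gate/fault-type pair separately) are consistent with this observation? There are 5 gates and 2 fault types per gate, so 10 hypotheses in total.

5

Fault-free: M1=1, M2=1, M3=0, M4=0, M5=1 → 1. Observed 0.
  M1 stuck-at-0: output 0 ✓
  M1 stuck-at-1: output 1 ✗
  M2 stuck-at-0: output 0 ✓
  M2 stuck-at-1: output 1 ✗
  M3 stuck-at-0: output 1 ✗
  M3 stuck-at-1: output 0 ✓
  M4 stuck-at-0: output 1 ✗
  M4 stuck-at-1: output 0 ✓
  M5 stuck-at-0: output 0 ✓
  M5 stuck-at-1: output 1 ✗
Consistent faults: {M1 stuck-at-0, M2 stuck-at-0, M3 stuck-at-1, M4 stuck-at-1, M5 stuck-at-0} — 5 in all.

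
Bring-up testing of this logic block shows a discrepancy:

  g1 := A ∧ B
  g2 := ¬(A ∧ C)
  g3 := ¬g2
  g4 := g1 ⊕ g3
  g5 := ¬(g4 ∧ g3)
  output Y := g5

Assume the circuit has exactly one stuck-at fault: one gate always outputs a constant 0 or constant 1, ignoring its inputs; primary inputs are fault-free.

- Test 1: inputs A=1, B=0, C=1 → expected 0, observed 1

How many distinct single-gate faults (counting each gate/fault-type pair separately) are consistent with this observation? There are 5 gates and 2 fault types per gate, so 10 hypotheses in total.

5

Fault-free: g1=0, g2=0, g3=1, g4=1, g5=0 → 0. Observed 1.
  g1 stuck-at-0: output 0 ✗
  g1 stuck-at-1: output 1 ✓
  g2 stuck-at-0: output 0 ✗
  g2 stuck-at-1: output 1 ✓
  g3 stuck-at-0: output 1 ✓
  g3 stuck-at-1: output 0 ✗
  g4 stuck-at-0: output 1 ✓
  g4 stuck-at-1: output 0 ✗
  g5 stuck-at-0: output 0 ✗
  g5 stuck-at-1: output 1 ✓
Consistent faults: {g1 stuck-at-1, g2 stuck-at-1, g3 stuck-at-0, g4 stuck-at-0, g5 stuck-at-1} — 5 in all.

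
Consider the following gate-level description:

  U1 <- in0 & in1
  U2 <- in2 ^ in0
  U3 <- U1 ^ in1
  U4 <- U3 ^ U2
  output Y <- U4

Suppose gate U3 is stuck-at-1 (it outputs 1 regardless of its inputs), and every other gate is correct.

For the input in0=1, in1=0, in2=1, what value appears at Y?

1

Propagate with U3 forced: U1=0, U2=0, U3=1 [stuck-at-1], U4=1.
So Y = 1. (Without the fault it would be 0.)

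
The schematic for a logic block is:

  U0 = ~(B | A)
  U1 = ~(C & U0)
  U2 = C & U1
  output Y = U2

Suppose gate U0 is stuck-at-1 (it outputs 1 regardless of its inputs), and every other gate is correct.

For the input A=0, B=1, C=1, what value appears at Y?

0

Propagate with U0 forced: U0=1 [stuck-at-1], U1=0, U2=0.
So Y = 0. (Without the fault it would be 1.)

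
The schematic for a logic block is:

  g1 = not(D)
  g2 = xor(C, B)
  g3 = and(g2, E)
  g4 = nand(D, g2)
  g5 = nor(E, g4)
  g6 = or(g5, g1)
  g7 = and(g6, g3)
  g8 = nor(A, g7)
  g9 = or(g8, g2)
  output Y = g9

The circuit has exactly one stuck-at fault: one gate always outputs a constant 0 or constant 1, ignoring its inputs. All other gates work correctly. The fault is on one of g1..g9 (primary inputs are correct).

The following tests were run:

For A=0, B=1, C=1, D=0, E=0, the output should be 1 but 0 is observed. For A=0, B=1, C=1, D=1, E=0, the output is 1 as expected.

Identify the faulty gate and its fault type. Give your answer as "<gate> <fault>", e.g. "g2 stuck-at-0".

Fault-free values for test 1 (A=0, B=1, C=1, D=0, E=0): g1=1, g2=0, g3=0, g4=1, g5=0, g6=1, g7=0, g8=1, g9=1, giving Y=1. Observed 0.
Test 1: faults giving observed 0 are {g3 stuck-at-1, g7 stuck-at-1, g8 stuck-at-0, g9 stuck-at-0}.
Test 2 (A=0, B=1, C=1, D=1, E=0): fault-free g1=0, g2=0, g3=0, g4=1, g5=0, g6=0, g7=0, g8=1, g9=1 → 1; observed 1. Eliminates g7 stuck-at-1, g8 stuck-at-0, g9 stuck-at-0.
Only g3 stuck-at-1 is consistent with every test.

g3 stuck-at-1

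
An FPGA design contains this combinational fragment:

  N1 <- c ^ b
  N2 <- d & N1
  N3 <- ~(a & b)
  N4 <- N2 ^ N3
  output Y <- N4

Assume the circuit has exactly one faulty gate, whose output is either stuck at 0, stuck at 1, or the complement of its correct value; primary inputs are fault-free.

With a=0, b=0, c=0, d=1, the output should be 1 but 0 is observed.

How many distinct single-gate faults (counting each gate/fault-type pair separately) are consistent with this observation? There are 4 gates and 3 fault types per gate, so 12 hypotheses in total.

Fault-free: N1=0, N2=0, N3=1, N4=1 → 1. Observed 0.
  N1 stuck-at-0: output 1 ✗
  N1 stuck-at-1: output 0 ✓
  N1 inverted output: output 0 ✓
  N2 stuck-at-0: output 1 ✗
  N2 stuck-at-1: output 0 ✓
  N2 inverted output: output 0 ✓
  N3 stuck-at-0: output 0 ✓
  N3 stuck-at-1: output 1 ✗
  N3 inverted output: output 0 ✓
  N4 stuck-at-0: output 0 ✓
  N4 stuck-at-1: output 1 ✗
  N4 inverted output: output 0 ✓
Consistent faults: {N1 stuck-at-1, N1 inverted output, N2 stuck-at-1, N2 inverted output, N3 stuck-at-0, N3 inverted output, N4 stuck-at-0, N4 inverted output} — 8 in all.

8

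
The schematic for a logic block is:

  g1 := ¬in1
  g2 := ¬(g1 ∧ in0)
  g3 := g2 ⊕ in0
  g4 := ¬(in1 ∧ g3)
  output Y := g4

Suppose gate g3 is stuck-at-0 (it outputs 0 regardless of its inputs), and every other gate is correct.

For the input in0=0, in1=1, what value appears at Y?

Propagate with g3 forced: g1=0, g2=1, g3=0 [stuck-at-0], g4=1.
So Y = 1. (Without the fault it would be 0.)

1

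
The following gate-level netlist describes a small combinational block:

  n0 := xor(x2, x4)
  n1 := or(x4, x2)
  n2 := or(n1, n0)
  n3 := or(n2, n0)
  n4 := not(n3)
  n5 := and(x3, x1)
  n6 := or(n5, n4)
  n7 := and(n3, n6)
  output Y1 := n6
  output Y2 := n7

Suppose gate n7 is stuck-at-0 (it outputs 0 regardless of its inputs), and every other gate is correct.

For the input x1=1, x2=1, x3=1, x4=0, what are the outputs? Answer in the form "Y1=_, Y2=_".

Propagate with n7 forced: n0=1, n1=1, n2=1, n3=1, n4=0, n5=1, n6=1, n7=0 [stuck-at-0].
So the outputs are Y1=1, Y2=0. (Without the fault they would be Y1=1, Y2=1.)

Y1=1, Y2=0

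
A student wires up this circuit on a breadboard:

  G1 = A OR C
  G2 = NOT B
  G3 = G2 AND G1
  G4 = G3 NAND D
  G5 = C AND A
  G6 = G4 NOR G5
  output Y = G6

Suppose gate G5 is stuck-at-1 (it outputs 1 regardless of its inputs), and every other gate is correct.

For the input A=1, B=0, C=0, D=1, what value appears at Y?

0

Propagate with G5 forced: G1=1, G2=1, G3=1, G4=0, G5=1 [stuck-at-1], G6=0.
So Y = 0. (Without the fault it would be 1.)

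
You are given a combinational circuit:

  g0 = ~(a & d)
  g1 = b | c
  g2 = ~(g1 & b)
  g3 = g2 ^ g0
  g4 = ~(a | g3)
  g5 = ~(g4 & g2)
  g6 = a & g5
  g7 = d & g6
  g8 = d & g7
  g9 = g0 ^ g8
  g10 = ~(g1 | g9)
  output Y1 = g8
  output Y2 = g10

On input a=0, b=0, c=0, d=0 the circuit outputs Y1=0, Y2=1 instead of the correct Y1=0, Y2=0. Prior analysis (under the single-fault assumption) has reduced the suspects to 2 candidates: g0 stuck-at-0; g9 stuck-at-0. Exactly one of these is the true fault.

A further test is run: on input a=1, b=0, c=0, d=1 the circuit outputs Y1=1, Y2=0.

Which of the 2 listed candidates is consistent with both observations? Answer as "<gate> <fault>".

Evaluate each candidate on input a=1, b=0, c=0, d=1:
  g0 stuck-at-0: g0=0 [stuck-at-0], g1=0, g2=1, g3=1, g4=0, g5=1, g6=1, g7=1, g8=1, g9=1, g10=0 → Y1=1, Y2=0 — matches
  g9 stuck-at-0: g0=0, g1=0, g2=1, g3=1, g4=0, g5=1, g6=1, g7=1, g8=1, g9=0 [stuck-at-0], g10=1 → Y1=1, Y2=1 — eliminated
Only g0 stuck-at-0 reproduces the observed Y1=1, Y2=0.

g0 stuck-at-0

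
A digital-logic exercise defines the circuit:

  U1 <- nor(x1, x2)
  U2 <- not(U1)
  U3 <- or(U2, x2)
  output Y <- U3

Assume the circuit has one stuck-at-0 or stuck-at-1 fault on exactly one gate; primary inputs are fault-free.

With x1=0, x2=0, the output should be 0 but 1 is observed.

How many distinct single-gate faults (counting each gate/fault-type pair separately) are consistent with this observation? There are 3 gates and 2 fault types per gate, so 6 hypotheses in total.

Fault-free: U1=1, U2=0, U3=0 → 0. Observed 1.
  U1 stuck-at-0: output 1 ✓
  U1 stuck-at-1: output 0 ✗
  U2 stuck-at-0: output 0 ✗
  U2 stuck-at-1: output 1 ✓
  U3 stuck-at-0: output 0 ✗
  U3 stuck-at-1: output 1 ✓
Consistent faults: {U1 stuck-at-0, U2 stuck-at-1, U3 stuck-at-1} — 3 in all.

3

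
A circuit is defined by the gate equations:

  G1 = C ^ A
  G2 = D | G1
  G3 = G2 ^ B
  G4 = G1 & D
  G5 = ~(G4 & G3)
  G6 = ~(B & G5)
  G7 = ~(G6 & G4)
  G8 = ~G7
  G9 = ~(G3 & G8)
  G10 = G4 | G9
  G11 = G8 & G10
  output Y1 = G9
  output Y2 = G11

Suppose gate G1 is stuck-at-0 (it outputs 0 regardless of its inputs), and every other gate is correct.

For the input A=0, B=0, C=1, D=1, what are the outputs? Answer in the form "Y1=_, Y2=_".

Propagate with G1 forced: G1=0 [stuck-at-0], G2=1, G3=1, G4=0, G5=1, G6=1, G7=1, G8=0, G9=1, G10=1, G11=0.
So the outputs are Y1=1, Y2=0. (Without the fault they would be Y1=0, Y2=1.)

Y1=1, Y2=0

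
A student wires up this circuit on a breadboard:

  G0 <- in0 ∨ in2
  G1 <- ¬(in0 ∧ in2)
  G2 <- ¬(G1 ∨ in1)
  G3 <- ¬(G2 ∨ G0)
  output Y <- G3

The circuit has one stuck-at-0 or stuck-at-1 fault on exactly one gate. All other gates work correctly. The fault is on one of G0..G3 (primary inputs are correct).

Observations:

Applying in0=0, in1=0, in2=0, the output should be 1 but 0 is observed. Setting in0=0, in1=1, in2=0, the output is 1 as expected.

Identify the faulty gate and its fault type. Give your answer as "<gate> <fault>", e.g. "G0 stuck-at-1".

Fault-free values for test 1 (in0=0, in1=0, in2=0): G0=0, G1=1, G2=0, G3=1, giving Y=1. Observed 0.
Test 1: faults giving observed 0 are {G0 stuck-at-1, G1 stuck-at-0, G2 stuck-at-1, G3 stuck-at-0}.
Test 2 (in0=0, in1=1, in2=0): fault-free G0=0, G1=1, G2=0, G3=1 → 1; observed 1. Eliminates G0 stuck-at-1, G2 stuck-at-1, G3 stuck-at-0.
Only G1 stuck-at-0 is consistent with every test.

G1 stuck-at-0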